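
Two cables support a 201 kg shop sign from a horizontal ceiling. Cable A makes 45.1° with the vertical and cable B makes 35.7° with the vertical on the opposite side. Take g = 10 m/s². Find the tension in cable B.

Angles from the horizontal: cable A is 90° − 45.1° = 44.9°, cable B is 90° − 35.7° = 54.3°.
Weight W = 201 × 10 = 2010 N acts straight down.
Horizontal: T_A cos 44.9° = T_B cos 54.3°  →  T_A = 0.8238 T_B.
Vertical: T_A sin 44.9° + T_B sin 54.3° = 2010.
Substituting the horizontal relation into the vertical equation gives 1.394 T_B = 2010, so T_B = 1442 N.

T_B ≈ 1440 N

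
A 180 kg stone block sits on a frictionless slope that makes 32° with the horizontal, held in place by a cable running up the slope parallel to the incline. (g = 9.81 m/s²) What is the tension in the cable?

T ≈ 936 N

Take axes along and perpendicular to the incline. Weight components: W sin 32° = 935.7 N down-slope, W cos 32° = 1497 N into the surface.
Along incline: T cos 0° = W sin 32° → T = 935.7 N.
Perpendicular: N = W cos 32° − T sin 0° = 1497 N.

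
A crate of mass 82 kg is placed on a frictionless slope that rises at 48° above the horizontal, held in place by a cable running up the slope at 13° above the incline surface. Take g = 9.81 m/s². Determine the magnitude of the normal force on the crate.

N ≈ 400 N

Take axes along and perpendicular to the incline. Weight components: W sin 48° = 597.8 N down-slope, W cos 48° = 538.3 N into the surface.
Along incline: T cos 13° = W sin 48° → T = 613.5 N.
Perpendicular: N = W cos 48° − T sin 13° = 400.2 N.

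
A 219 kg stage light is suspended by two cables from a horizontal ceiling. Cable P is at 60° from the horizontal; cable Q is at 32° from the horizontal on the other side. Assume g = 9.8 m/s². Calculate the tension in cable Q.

T_Q ≈ 1070 N

Weight W = 219 × 9.8 = 2146 N acts straight down.
Horizontal: T_P cos 60° = T_Q cos 32°  →  T_P = 1.696 T_Q.
Vertical: T_P sin 60° + T_Q sin 32° = 2146.
Substituting the horizontal relation into the vertical equation gives 1.999 T_Q = 2146, so T_Q = 1074 N.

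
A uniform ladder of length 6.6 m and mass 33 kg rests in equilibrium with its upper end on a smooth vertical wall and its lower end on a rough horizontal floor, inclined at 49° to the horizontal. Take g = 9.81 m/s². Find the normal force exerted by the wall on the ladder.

Torques about the foot: N_wall · 6.6 sin 49° = 33×9.81×3.3 cos 49° → N_wall = 140.71 N.

N_wall ≈ 141 N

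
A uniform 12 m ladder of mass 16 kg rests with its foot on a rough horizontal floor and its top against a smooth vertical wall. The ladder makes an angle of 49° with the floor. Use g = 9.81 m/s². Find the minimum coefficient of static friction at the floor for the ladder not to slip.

μ_min ≈ 0.435

ΣF_y = 0: N_floor = 16×9.81 = 156.96 N.
Torques about the foot: N_wall · 12 sin 49° = 16×9.81×6 cos 49° → N_wall = 68.222 N.
ΣF_x = 0: f_floor = N_wall = 68.222 N.
μ_min = f_floor / N_floor = 68.222 / 156.96 = 0.4346.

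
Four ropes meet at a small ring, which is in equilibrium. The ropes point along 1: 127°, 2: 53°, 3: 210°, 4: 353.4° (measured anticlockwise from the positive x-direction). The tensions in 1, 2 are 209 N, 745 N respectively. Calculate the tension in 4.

T_4 ≈ 836 N

Resolve: ΣF_x = 209 cos 127° + 745 cos 53° + T_3 cos 210° + T_4 cos 353.4° = 0.
        ΣF_y = 209 sin 127° + 745 sin 53° + T_3 sin 210° + T_4 sin 353.4° = 0.
The known terms sum to (322.6, 761.9) N, so -0.8660 T_3 + 0.9934 T_4 = -322.6 and -0.5000 T_3 − 0.1149 T_4 = -761.9.
Solving simultaneously: T_3 = 1332 N, T_4 = 836.2 N.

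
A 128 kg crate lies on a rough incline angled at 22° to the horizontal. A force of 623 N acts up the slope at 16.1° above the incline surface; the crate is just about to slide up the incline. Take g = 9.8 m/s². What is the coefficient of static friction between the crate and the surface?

On the verge of sliding up the incline, friction is at its maximum μN and acts down the slope.
Perpendicular to incline: N = W cos 22° − P sin 16.1° = 1163 − 172.8 = 990.3 N.
Along incline: P cos 16.1° − μN = W sin 22° → μ = −(W sin 22° − P cos 16.1°) / N = 0.1299.

μ ≈ 0.130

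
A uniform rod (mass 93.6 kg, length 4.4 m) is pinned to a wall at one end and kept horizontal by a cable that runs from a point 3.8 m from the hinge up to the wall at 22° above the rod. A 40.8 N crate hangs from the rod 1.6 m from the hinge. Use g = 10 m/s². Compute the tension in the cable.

T ≈ 1490 N

Take torques about the hinge: T sin 22° · 3.8 = 93.6×10×2.2 + 40.8×1.6 = 2124.5 N·m.
So T = 2124.5 / (0.3746 × 3.8) = 1492.4 N.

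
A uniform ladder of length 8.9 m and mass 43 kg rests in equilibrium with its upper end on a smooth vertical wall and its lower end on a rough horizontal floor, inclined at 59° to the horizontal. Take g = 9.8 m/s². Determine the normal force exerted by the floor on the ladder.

N_floor ≈ 421 N

ΣF_y = 0: N_floor = 43×9.8 = 421.4 N.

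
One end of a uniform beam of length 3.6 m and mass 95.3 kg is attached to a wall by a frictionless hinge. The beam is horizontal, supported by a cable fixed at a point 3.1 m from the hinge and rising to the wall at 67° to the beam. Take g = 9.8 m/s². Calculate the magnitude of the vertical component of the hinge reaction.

Take torques about the hinge: T sin 67° · 3.1 = 95.3×9.8×1.8 = 1681.1 N·m.
So T = 1681.1 / (0.9205 × 3.1) = 589.12 N.
ΣF_y = 0: H_y = (95.3×9.8) − T sin 67° = 933.94 − 542.29 = 391.65 N.

|H_y| ≈ 392 N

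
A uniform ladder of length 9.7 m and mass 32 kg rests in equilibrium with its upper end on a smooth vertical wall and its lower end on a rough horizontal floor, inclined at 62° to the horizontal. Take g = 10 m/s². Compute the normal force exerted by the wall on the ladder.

Torques about the foot: N_wall · 9.7 sin 62° = 32×10×4.85 cos 62° → N_wall = 85.074 N.

N_wall ≈ 85.1 N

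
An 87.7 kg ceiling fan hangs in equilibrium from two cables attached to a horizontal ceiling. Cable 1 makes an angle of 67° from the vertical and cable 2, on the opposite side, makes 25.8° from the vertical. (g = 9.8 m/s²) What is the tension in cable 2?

T_2 ≈ 792 N

Angles from the horizontal: cable 1 is 90° − 67° = 23°, cable 2 is 90° − 25.8° = 64.2°.
Weight W = 87.7 × 9.8 = 859.5 N acts straight down.
Horizontal: T_1 cos 23° = T_2 cos 64.2°  →  T_1 = 0.4728 T_2.
Vertical: T_1 sin 23° + T_2 sin 64.2° = 859.5.
Substituting the horizontal relation into the vertical equation gives 1.085 T_2 = 859.5, so T_2 = 792.1 N.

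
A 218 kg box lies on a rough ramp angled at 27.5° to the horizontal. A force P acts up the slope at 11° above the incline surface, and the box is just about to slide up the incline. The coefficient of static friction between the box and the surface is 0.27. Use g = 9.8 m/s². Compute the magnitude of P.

P ≈ 1450 N

On the verge of sliding up the incline, friction equals μN and acts down the slope.
Perpendicular: N + P sin 11° = W cos 27.5° = 1895 N.
Along incline: P cos 11° = W sin 27.5° + μN  with W sin 27.5° = 986.5 N.
Solving the pair for P and N: P = 1450 N, N = 1618 N (and f = μN = 436.9 N).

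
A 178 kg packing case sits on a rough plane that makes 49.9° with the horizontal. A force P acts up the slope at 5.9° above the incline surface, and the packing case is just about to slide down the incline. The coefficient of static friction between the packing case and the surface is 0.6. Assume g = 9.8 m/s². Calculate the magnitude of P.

P ≈ 708 N

On the verge of sliding down the incline, friction equals μN and acts up the slope.
Perpendicular: N + P sin 5.9° = W cos 49.9° = 1124 N.
Along incline: P cos 5.9° + μN = W sin 49.9° with W sin 49.9° = 1334 N.
Solving the pair for P and N: P = 707.5 N, N = 1051 N (and f = μN = 630.5 N).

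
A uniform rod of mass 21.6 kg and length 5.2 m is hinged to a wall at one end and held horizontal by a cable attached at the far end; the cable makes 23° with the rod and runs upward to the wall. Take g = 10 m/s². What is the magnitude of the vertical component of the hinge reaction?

Take torques about the hinge: T sin 23° · 5.2 = 21.6×10×2.6 = 561.6 N·m.
So T = 561.6 / (0.3907 × 5.2) = 276.4 N.
ΣF_y = 0: H_y = (21.6×10) − T sin 23° = 216 − 108 = 108 N.

|H_y| ≈ 108 N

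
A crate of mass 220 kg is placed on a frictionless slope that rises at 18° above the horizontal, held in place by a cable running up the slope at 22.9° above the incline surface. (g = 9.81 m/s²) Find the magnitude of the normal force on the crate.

Take axes along and perpendicular to the incline. Weight components: W sin 18° = 666.9 N down-slope, W cos 18° = 2053 N into the surface.
Along incline: T cos 22.9° = W sin 18° → T = 724 N.
Perpendicular: N = W cos 18° − T sin 22.9° = 1771 N.

N ≈ 1770 N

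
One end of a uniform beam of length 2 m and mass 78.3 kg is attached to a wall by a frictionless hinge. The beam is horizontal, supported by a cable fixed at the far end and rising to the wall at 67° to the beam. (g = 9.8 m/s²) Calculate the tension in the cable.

Take torques about the hinge: T sin 67° · 2 = 78.3×9.8×1 = 767.34 N·m.
So T = 767.34 / (0.9205 × 2) = 416.8 N.

T ≈ 417 N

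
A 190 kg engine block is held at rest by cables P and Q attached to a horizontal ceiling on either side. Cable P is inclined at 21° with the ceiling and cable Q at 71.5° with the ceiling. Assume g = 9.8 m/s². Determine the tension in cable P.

T_P ≈ 591 N

Weight W = 190 × 9.8 = 1862 N acts straight down.
Horizontal: T_P cos 21° = T_Q cos 71.5°  →  T_Q = 2.942 T_P.
Vertical: T_P sin 21° + T_Q sin 71.5° = 1862.
Substituting the horizontal relation into the vertical equation gives 3.149 T_P = 1862, so T_P = 591.4 N.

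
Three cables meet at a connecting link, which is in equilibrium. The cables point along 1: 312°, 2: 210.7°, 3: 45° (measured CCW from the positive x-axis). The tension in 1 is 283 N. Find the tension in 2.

Resolve: ΣF_x = 283 cos 312° + T_2 cos 210.7° + T_3 cos 45° = 0.
        ΣF_y = 283 sin 312° + T_2 sin 210.7° + T_3 sin 45° = 0.
The known terms sum to (189.4, -210.3) N, so -0.8599 T_2 + 0.7071 T_3 = -189.4 and -0.5105 T_2 + 0.7071 T_3 = 210.3.
Solving simultaneously: T_2 = 1144 N, T_3 = 1124 N.

T_2 ≈ 1140 N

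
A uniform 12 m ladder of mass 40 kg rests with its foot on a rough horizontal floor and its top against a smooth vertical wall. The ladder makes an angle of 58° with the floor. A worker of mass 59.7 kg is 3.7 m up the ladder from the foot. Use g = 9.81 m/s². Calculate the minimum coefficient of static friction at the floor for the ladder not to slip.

μ_min ≈ 0.241

ΣF_y = 0: N_floor = 40×9.81 + 59.7×9.81 = 978.06 N.
Torques about the foot: N_wall · 12 sin 58° = 40×9.81×6 cos 58° + 59.7×9.81×3.7 cos 58° → N_wall = 235.44 N.
ΣF_x = 0: f_floor = N_wall = 235.44 N.
μ_min = f_floor / N_floor = 235.44 / 978.06 = 0.2407.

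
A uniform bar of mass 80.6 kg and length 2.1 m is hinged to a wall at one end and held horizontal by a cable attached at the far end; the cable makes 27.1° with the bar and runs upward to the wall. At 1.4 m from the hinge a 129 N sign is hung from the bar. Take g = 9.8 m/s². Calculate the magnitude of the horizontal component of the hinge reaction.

H_x ≈ 940 N

Take torques about the hinge: T sin 27.1° · 2.1 = 80.6×9.8×1.05 + 129×1.4 = 1010 N·m.
So T = 1010 / (0.4555 × 2.1) = 1055.7 N.
ΣF_x = 0: H_x = T cos 27.1° = 939.84 N.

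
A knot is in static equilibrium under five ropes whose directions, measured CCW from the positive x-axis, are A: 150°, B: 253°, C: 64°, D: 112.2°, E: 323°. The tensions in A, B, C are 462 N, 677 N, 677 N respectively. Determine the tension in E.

T_E ≈ 403 N

Resolve: ΣF_x = 462 cos 150° + 677 cos 253° + 677 cos 64° + T_D cos 112.2° + T_E cos 323° = 0.
        ΣF_y = 462 sin 150° + 677 sin 253° + 677 sin 64° + T_D sin 112.2° + T_E sin 323° = 0.
The known terms sum to (-301.3, 192.1) N, so -0.3778 T_D + 0.7986 T_E = 301.3 and 0.9259 T_D − 0.6018 T_E = -192.1.
Solving simultaneously: T_D = 54.51 N, T_E = 403 N.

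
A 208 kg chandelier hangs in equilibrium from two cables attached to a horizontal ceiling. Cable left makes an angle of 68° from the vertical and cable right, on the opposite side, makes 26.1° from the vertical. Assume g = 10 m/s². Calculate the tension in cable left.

Angles from the horizontal: cable left is 90° − 68° = 22°, cable right is 90° − 26.1° = 63.9°.
Weight W = 208 × 10 = 2080 N acts straight down.
Horizontal: T_left cos 22° = T_right cos 63.9°  →  T_right = 2.108 T_left.
Vertical: T_left sin 22° + T_right sin 63.9° = 2080.
Substituting the horizontal relation into the vertical equation gives 2.267 T_left = 2080, so T_left = 917.4 N.

T_left ≈ 917 N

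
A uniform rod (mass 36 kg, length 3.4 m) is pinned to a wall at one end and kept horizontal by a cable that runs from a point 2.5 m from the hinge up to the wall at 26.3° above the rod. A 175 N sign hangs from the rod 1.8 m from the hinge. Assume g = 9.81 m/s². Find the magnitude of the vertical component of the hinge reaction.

Take torques about the hinge: T sin 26.3° · 2.5 = 36×9.81×1.7 + 175×1.8 = 915.37 N·m.
So T = 915.37 / (0.4431 × 2.5) = 826.39 N.
ΣF_y = 0: H_y = (36×9.81 + 175) − T sin 26.3° = 528.16 − 366.15 = 162.01 N.

|H_y| ≈ 162 N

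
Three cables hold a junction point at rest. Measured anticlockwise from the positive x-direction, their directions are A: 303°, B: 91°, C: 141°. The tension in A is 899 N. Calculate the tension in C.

T_C ≈ 622 N

Resolve: ΣF_x = 899 cos 303° + T_B cos 91° + T_C cos 141° = 0.
        ΣF_y = 899 sin 303° + T_B sin 91° + T_C sin 141° = 0.
The known terms sum to (489.6, -754) N, so -0.0175 T_B − 0.7771 T_C = -489.6 and 0.9998 T_B + 0.6293 T_C = 754.
Solving simultaneously: T_B = 362.7 N, T_C = 621.9 N.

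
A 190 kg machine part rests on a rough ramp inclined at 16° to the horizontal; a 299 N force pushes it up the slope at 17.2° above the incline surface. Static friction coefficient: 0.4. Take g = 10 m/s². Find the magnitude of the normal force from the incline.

Axes along / perpendicular to the incline. W sin 16° = 523.7 N down-slope; W cos 16° = 1826 N into the surface.
Perpendicular: N = W cos 16° − P sin 17.2° = 1826 − 88.42 = 1738 N.
Along incline: P cos 17.2° + f = W sin 16° (friction acts up-slope) → f = 523.7 − 285.6 = 238.1 N.
|f| = 238.1 N ≤ μN = 695.2 N, so the machine part is indeed static.

N ≈ 1740 N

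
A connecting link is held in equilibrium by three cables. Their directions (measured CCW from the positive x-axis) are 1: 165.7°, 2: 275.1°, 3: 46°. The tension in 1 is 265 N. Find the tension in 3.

Resolve: ΣF_x = 265 cos 165.7° + T_2 cos 275.1° + T_3 cos 46° = 0.
        ΣF_y = 265 sin 165.7° + T_2 sin 275.1° + T_3 sin 46° = 0.
The known terms sum to (-256.8, 65.45) N, so 0.0889 T_2 + 0.6947 T_3 = 256.8 and -0.9960 T_2 + 0.7193 T_3 = -65.45.
Solving simultaneously: T_2 = 304.5 N, T_3 = 330.7 N.

T_3 ≈ 331 N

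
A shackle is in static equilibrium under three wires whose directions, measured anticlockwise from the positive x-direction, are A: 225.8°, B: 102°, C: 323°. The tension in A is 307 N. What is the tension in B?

Resolve: ΣF_x = 307 cos 225.8° + T_B cos 102° + T_C cos 323° = 0.
        ΣF_y = 307 sin 225.8° + T_B sin 102° + T_C sin 323° = 0.
The known terms sum to (-214, -220.1) N, so -0.2079 T_B + 0.7986 T_C = 214 and 0.9781 T_B − 0.6018 T_C = 220.1.
Solving simultaneously: T_B = 464.3 N, T_C = 388.9 N.

T_B ≈ 464 N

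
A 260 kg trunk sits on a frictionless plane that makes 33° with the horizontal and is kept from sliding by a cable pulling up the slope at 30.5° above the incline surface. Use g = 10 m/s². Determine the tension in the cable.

Take axes along and perpendicular to the incline. Weight components: W sin 33° = 1416 N down-slope, W cos 33° = 2181 N into the surface.
Along incline: T cos 30.5° = W sin 33° → T = 1643 N.
Perpendicular: N = W cos 33° − T sin 30.5° = 1346 N.

T ≈ 1640 N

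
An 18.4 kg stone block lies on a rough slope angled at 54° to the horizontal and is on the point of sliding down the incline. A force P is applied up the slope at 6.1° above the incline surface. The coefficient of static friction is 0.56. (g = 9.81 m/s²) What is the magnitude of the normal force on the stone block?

On the verge of sliding down the incline, friction equals μN and acts up the slope.
Perpendicular: N + P sin 6.1° = W cos 54° = 106.1 N.
Along incline: P cos 6.1° + μN = W sin 54° with W sin 54° = 146 N.
Solving the pair for P and N: P = 92.65 N, N = 96.25 N (and f = μN = 53.9 N).

N ≈ 96.3 N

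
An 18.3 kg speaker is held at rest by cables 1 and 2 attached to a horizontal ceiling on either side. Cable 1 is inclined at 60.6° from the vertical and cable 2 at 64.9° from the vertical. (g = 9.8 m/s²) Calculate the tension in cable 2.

T_2 ≈ 192 N

Angles from the horizontal: cable 1 is 90° − 60.6° = 29.4°, cable 2 is 90° − 64.9° = 25.1°.
Weight W = 18.3 × 9.8 = 179.3 N acts straight down.
Horizontal: T_1 cos 29.4° = T_2 cos 25.1°  →  T_1 = 1.039 T_2.
Vertical: T_1 sin 29.4° + T_2 sin 25.1° = 179.3.
Substituting the horizontal relation into the vertical equation gives 0.9345 T_2 = 179.3, so T_2 = 191.9 N.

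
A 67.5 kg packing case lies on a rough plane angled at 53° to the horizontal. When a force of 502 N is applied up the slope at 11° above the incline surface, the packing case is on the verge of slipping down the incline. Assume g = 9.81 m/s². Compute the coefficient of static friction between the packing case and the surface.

On the verge of sliding down the incline, friction is at its maximum μN and acts up the slope.
Perpendicular to incline: N = W cos 53° − P sin 11° = 398.5 − 95.79 = 302.7 N.
Along incline: P cos 11° + μN = W sin 53° → μ = (W sin 53° − P cos 11°) / N = 0.1191.

μ ≈ 0.119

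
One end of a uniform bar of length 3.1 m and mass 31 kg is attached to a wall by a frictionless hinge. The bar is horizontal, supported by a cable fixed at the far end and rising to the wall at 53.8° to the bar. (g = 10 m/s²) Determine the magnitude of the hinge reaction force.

|H| ≈ 192 N

Take torques about the hinge: T sin 53.8° · 3.1 = 31×10×1.55 = 480.5 N·m.
So T = 480.5 / (0.8070 × 3.1) = 192.08 N.
ΣF_x = 0: H_x = T cos 53.8° = 113.44 N.
ΣF_y = 0: H_y = (31×10) − T sin 53.8° = 310 − 155 = 155 N.
|H| = √(H_x² + H_y²) = √((113.44)² + (155)²) = 192.08 N.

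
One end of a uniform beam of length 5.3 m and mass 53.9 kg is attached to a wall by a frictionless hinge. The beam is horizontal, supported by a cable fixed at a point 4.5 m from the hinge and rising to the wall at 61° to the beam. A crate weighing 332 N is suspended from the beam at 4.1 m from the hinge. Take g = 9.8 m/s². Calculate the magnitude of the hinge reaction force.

Take torques about the hinge: T sin 61° · 4.5 = 53.9×9.8×2.65 + 332×4.1 = 2761 N·m.
So T = 2761 / (0.8746 × 4.5) = 701.51 N.
ΣF_x = 0: H_x = T cos 61° = 340.1 N.
ΣF_y = 0: H_y = (53.9×9.8 + 332) − T sin 61° = 860.22 − 613.55 = 246.67 N.
|H| = √(H_x² + H_y²) = √((340.1)² + (246.67)²) = 420.13 N.

|H| ≈ 420 N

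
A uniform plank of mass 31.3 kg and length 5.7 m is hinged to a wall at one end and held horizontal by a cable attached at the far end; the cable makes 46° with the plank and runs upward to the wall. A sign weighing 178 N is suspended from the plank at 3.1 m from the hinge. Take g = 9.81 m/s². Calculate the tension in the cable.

Take torques about the hinge: T sin 46° · 5.7 = 31.3×9.81×2.85 + 178×3.1 = 1426.9 N·m.
So T = 1426.9 / (0.7193 × 5.7) = 348 N.

T ≈ 348 N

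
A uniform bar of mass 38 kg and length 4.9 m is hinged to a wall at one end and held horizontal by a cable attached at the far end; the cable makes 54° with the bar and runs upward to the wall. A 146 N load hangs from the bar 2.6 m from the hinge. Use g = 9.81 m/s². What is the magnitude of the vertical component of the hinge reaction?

|H_y| ≈ 255 N

Take torques about the hinge: T sin 54° · 4.9 = 38×9.81×2.45 + 146×2.6 = 1292.9 N·m.
So T = 1292.9 / (0.8090 × 4.9) = 326.15 N.
ΣF_y = 0: H_y = (38×9.81 + 146) − T sin 54° = 518.78 − 263.86 = 254.92 N.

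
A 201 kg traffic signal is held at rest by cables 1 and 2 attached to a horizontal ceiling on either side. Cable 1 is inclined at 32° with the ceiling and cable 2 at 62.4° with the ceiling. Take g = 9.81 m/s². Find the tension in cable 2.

Weight W = 201 × 9.81 = 1972 N acts straight down.
Horizontal: T_1 cos 32° = T_2 cos 62.4°  →  T_1 = 0.5463 T_2.
Vertical: T_1 sin 32° + T_2 sin 62.4° = 1972.
Substituting the horizontal relation into the vertical equation gives 1.176 T_2 = 1972, so T_2 = 1677 N.

T_2 ≈ 1680 N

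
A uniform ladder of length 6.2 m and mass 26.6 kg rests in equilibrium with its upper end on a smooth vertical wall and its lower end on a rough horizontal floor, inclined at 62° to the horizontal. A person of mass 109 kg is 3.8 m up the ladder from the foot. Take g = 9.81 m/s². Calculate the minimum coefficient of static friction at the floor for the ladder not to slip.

μ_min ≈ 0.314

ΣF_y = 0: N_floor = 26.6×9.81 + 109×9.81 = 1330.2 N.
Torques about the foot: N_wall · 6.2 sin 62° = 26.6×9.81×3.1 cos 62° + 109×9.81×3.8 cos 62° → N_wall = 417.84 N.
ΣF_x = 0: f_floor = N_wall = 417.84 N.
μ_min = f_floor / N_floor = 417.84 / 1330.2 = 0.3141.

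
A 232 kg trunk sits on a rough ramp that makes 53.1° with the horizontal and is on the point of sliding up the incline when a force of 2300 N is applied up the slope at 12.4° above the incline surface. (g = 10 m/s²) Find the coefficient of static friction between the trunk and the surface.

μ ≈ 0.435

On the verge of sliding up the incline, friction is at its maximum μN and acts down the slope.
Perpendicular to incline: N = W cos 53.1° − P sin 12.4° = 1393 − 493.9 = 899.1 N.
Along incline: P cos 12.4° − μN = W sin 53.1° → μ = −(W sin 53.1° − P cos 12.4°) / N = 0.435.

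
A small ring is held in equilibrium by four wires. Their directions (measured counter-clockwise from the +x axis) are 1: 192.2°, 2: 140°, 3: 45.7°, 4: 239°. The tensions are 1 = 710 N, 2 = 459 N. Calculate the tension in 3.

Resolve: ΣF_x = 710 cos 192.2° + 459 cos 140° + T_3 cos 45.7° + T_4 cos 239° = 0.
        ΣF_y = 710 sin 192.2° + 459 sin 140° + T_3 sin 45.7° + T_4 sin 239° = 0.
The known terms sum to (-1046, 145) N, so 0.6984 T_3 − 0.5150 T_4 = 1046 and 0.7157 T_3 − 0.8572 T_4 = -145.
Solving simultaneously: T_3 = 4220 N, T_4 = 3693 N.

T_3 ≈ 4220 N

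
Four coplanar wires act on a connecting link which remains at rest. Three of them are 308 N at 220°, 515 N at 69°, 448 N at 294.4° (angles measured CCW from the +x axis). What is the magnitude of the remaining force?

Sum the known components: ΣF_x = 133.7 N, ΣF_y = -125.2 N.
For equilibrium the remaining force must supply (−ΣF_x, −ΣF_y) = (-133.7, 125.2) N.
Magnitude = √((-133.7)² + (125.2)²) = 183.1 N; direction = atan2(125.2, -133.7) = 136.9°.

F ≈ 183 N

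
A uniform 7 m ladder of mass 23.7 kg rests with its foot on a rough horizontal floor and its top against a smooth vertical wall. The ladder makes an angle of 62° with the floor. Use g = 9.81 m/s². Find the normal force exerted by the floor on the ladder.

ΣF_y = 0: N_floor = 23.7×9.81 = 232.5 N.

N_floor ≈ 232 N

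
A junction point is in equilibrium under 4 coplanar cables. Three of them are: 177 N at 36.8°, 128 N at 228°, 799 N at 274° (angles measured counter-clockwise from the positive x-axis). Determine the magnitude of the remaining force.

Sum the known components: ΣF_x = 111.8 N, ΣF_y = -786.1 N.
For equilibrium the remaining force must supply (−ΣF_x, −ΣF_y) = (-111.8, 786.1) N.
Magnitude = √((-111.8)² + (786.1)²) = 794.1 N; direction = atan2(786.1, -111.8) = 98.1°.

F ≈ 794 N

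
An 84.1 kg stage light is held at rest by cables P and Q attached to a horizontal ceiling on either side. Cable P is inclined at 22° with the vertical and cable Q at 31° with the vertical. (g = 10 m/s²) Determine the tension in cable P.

Angles from the horizontal: cable P is 90° − 22° = 68°, cable Q is 90° − 31° = 59°.
Weight W = 84.1 × 10 = 841 N acts straight down.
Horizontal: T_P cos 68° = T_Q cos 59°  →  T_Q = 0.7273 T_P.
Vertical: T_P sin 68° + T_Q sin 59° = 841.
Substituting the horizontal relation into the vertical equation gives 1.551 T_P = 841, so T_P = 542.4 N.

T_P ≈ 542 N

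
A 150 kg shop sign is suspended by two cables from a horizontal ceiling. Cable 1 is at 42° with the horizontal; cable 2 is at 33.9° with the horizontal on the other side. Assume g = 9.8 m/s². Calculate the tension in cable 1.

T_1 ≈ 1260 N

Weight W = 150 × 9.8 = 1470 N acts straight down.
Horizontal: T_1 cos 42° = T_2 cos 33.9°  →  T_2 = 0.8953 T_1.
Vertical: T_1 sin 42° + T_2 sin 33.9° = 1470.
Substituting the horizontal relation into the vertical equation gives 1.169 T_1 = 1470, so T_1 = 1258 N.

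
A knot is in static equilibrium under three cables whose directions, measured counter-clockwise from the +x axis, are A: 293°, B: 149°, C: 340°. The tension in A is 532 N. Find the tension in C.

T_C ≈ 1640 N

Resolve: ΣF_x = 532 cos 293° + T_B cos 149° + T_C cos 340° = 0.
        ΣF_y = 532 sin 293° + T_B sin 149° + T_C sin 340° = 0.
The known terms sum to (207.9, -489.7) N, so -0.8572 T_B + 0.9397 T_C = -207.9 and 0.5150 T_B − 0.3420 T_C = 489.7.
Solving simultaneously: T_B = 2039 N, T_C = 1639 N.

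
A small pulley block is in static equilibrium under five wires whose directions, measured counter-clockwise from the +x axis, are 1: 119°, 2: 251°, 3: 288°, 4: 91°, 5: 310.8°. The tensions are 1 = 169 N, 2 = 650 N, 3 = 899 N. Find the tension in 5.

T_5 ≈ 60.6 N

Resolve: ΣF_x = 169 cos 119° + 650 cos 251° + 899 cos 288° + T_4 cos 91° + T_5 cos 310.8° = 0.
        ΣF_y = 169 sin 119° + 650 sin 251° + 899 sin 288° + T_4 sin 91° + T_5 sin 310.8° = 0.
The known terms sum to (-15.75, -1322) N, so -0.0175 T_4 + 0.6534 T_5 = 15.75 and 0.9998 T_4 − 0.7570 T_5 = 1322.
Solving simultaneously: T_4 = 1368 N, T_5 = 60.63 N.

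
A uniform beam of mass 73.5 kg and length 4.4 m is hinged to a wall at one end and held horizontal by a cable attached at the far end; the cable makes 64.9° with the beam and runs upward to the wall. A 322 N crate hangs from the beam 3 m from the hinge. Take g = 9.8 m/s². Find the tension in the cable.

Take torques about the hinge: T sin 64.9° · 4.4 = 73.5×9.8×2.2 + 322×3 = 2550.7 N·m.
So T = 2550.7 / (0.9056 × 4.4) = 640.15 N.

T ≈ 640 N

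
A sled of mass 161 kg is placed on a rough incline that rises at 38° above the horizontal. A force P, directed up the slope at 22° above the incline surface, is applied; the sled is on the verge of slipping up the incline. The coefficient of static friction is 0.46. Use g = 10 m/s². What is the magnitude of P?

P ≈ 1430 N

On the verge of sliding up the incline, friction equals μN and acts down the slope.
Perpendicular: N + P sin 22° = W cos 38° = 1269 N.
Along incline: P cos 22° = W sin 38° + μN  with W sin 38° = 991.2 N.
Solving the pair for P and N: P = 1432 N, N = 732.1 N (and f = μN = 336.8 N).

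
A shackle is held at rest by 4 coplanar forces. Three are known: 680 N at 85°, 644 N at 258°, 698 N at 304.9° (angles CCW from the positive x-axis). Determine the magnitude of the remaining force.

F ≈ 617 N

Sum the known components: ΣF_x = 324.7 N, ΣF_y = -525 N.
For equilibrium the remaining force must supply (−ΣF_x, −ΣF_y) = (-324.7, 525) N.
Magnitude = √((-324.7)² + (525)²) = 617.3 N; direction = atan2(525, -324.7) = 121.7°.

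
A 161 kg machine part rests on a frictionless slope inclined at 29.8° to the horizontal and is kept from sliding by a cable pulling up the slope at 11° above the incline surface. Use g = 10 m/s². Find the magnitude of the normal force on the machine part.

N ≈ 1240 N

Take axes along and perpendicular to the incline. Weight components: W sin 29.8° = 800.1 N down-slope, W cos 29.8° = 1397 N into the surface.
Along incline: T cos 11° = W sin 29.8° → T = 815.1 N.
Perpendicular: N = W cos 29.8° − T sin 11° = 1242 N.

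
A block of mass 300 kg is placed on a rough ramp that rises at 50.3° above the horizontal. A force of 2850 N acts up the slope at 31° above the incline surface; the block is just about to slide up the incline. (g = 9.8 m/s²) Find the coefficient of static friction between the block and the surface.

μ ≈ 0.441

On the verge of sliding up the incline, friction is at its maximum μN and acts down the slope.
Perpendicular to incline: N = W cos 50.3° − P sin 31° = 1878 − 1468 = 410.1 N.
Along incline: P cos 31° − μN = W sin 50.3° → μ = −(W sin 50.3° − P cos 31°) / N = 0.4411.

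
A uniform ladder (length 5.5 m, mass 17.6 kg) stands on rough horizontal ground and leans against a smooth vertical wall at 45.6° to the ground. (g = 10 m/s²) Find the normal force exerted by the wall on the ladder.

N_wall ≈ 86.2 N

Torques about the foot: N_wall · 5.5 sin 45.6° = 17.6×10×2.75 cos 45.6° → N_wall = 86.176 N.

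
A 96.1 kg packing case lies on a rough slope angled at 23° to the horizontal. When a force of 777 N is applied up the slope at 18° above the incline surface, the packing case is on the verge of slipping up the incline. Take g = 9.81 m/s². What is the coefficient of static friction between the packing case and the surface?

μ ≈ 0.590

On the verge of sliding up the incline, friction is at its maximum μN and acts down the slope.
Perpendicular to incline: N = W cos 23° − P sin 18° = 867.8 − 240.1 = 627.7 N.
Along incline: P cos 18° − μN = W sin 23° → μ = −(W sin 23° − P cos 18°) / N = 0.5904.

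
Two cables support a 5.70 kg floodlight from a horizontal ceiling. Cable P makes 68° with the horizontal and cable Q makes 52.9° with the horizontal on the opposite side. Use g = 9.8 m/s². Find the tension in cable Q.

Weight W = 5.70 × 9.8 = 55.86 N acts straight down.
Horizontal: T_P cos 68° = T_Q cos 52.9°  →  T_P = 1.61 T_Q.
Vertical: T_P sin 68° + T_Q sin 52.9° = 55.86.
Substituting the horizontal relation into the vertical equation gives 2.291 T_Q = 55.86, so T_Q = 24.39 N.

T_Q ≈ 24.4 N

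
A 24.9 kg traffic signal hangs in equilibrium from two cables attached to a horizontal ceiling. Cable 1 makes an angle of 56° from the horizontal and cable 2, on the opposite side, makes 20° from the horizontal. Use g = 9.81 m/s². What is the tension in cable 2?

Weight W = 24.9 × 9.81 = 244.3 N acts straight down.
Horizontal: T_1 cos 56° = T_2 cos 20°  →  T_1 = 1.68 T_2.
Vertical: T_1 sin 56° + T_2 sin 20° = 244.3.
Substituting the horizontal relation into the vertical equation gives 1.735 T_2 = 244.3, so T_2 = 140.8 N.

T_2 ≈ 141 N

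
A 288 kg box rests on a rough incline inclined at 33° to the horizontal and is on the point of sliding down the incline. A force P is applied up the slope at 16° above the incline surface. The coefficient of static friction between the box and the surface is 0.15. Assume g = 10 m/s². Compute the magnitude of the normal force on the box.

On the verge of sliding down the incline, friction equals μN and acts up the slope.
Perpendicular: N + P sin 16° = W cos 33° = 2415 N.
Along incline: P cos 16° + μN = W sin 33° with W sin 33° = 1569 N.
Solving the pair for P and N: P = 1311 N, N = 2054 N (and f = μN = 308.1 N).

N ≈ 2050 N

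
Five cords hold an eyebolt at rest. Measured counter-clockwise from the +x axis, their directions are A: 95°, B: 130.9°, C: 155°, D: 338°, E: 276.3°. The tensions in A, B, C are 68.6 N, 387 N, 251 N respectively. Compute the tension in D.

Resolve: ΣF_x = 68.6 cos 95° + 387 cos 130.9° + 251 cos 155° + T_D cos 338° + T_E cos 276.3° = 0.
        ΣF_y = 68.6 sin 95° + 387 sin 130.9° + 251 sin 155° + T_D sin 338° + T_E sin 276.3° = 0.
The known terms sum to (-486.8, 466.9) N, so 0.9272 T_D + 0.1097 T_E = 486.8 and -0.3746 T_D − 0.9940 T_E = -466.9.
Solving simultaneously: T_D = 491.4 N, T_E = 284.6 N.

T_D ≈ 491 N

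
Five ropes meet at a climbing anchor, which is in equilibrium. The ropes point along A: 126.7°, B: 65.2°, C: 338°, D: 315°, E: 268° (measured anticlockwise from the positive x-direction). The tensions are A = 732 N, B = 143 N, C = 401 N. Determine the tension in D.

T_D ≈ 34.8 N

Resolve: ΣF_x = 732 cos 126.7° + 143 cos 65.2° + 401 cos 338° + T_D cos 315° + T_E cos 268° = 0.
        ΣF_y = 732 sin 126.7° + 143 sin 65.2° + 401 sin 338° + T_D sin 315° + T_E sin 268° = 0.
The known terms sum to (-5.679, 566.5) N, so 0.7071 T_D − 0.0349 T_E = 5.679 and -0.7071 T_D − 0.9994 T_E = -566.5.
Solving simultaneously: T_D = 34.79 N, T_E = 542.2 N.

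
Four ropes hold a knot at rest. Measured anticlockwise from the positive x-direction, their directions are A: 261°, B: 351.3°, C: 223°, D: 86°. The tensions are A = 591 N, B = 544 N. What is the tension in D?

T_D ≈ 1160 N

Resolve: ΣF_x = 591 cos 261° + 544 cos 351.3° + T_C cos 223° + T_D cos 86° = 0.
        ΣF_y = 591 sin 261° + 544 sin 351.3° + T_C sin 223° + T_D sin 86° = 0.
The known terms sum to (445.3, -666) N, so -0.7314 T_C + 0.0698 T_D = -445.3 and -0.6820 T_C + 0.9976 T_D = 666.
Solving simultaneously: T_C = 719.4 N, T_D = 1159 N.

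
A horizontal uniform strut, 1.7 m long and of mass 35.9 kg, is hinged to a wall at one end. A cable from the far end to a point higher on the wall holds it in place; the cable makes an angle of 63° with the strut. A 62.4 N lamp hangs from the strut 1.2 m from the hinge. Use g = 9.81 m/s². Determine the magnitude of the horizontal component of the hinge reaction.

H_x ≈ 112 N

Take torques about the hinge: T sin 63° · 1.7 = 35.9×9.81×0.85 + 62.4×1.2 = 374.23 N·m.
So T = 374.23 / (0.8910 × 1.7) = 247.07 N.
ΣF_x = 0: H_x = T cos 63° = 112.17 N.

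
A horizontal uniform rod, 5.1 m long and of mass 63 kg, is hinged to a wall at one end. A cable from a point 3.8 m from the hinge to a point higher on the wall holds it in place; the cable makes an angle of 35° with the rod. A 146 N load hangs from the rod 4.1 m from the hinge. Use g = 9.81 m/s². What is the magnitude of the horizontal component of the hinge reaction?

Take torques about the hinge: T sin 35° · 3.8 = 63×9.81×2.55 + 146×4.1 = 2174.6 N·m.
So T = 2174.6 / (0.5736 × 3.8) = 997.7 N.
ΣF_x = 0: H_x = T cos 35° = 817.27 N.

H_x ≈ 817 N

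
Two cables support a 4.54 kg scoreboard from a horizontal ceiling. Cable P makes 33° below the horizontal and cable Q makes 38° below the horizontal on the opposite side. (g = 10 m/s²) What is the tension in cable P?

T_P ≈ 37.8 N

Weight W = 4.54 × 10 = 45.4 N acts straight down.
Horizontal: T_P cos 33° = T_Q cos 38°  →  T_Q = 1.064 T_P.
Vertical: T_P sin 33° + T_Q sin 38° = 45.4.
Substituting the horizontal relation into the vertical equation gives 1.2 T_P = 45.4, so T_P = 37.84 N.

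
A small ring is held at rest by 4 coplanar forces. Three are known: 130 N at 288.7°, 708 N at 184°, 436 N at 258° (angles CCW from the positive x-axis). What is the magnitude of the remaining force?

F ≈ 964 N

Sum the known components: ΣF_x = -755.2 N, ΣF_y = -599 N.
For equilibrium the remaining force must supply (−ΣF_x, −ΣF_y) = (755.2, 599) N.
Magnitude = √((755.2)² + (599)²) = 963.9 N; direction = atan2(599, 755.2) = 38.4°.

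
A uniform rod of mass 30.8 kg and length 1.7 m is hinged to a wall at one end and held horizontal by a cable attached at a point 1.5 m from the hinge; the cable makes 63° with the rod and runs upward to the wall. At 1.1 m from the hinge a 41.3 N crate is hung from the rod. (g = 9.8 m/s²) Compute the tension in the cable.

Take torques about the hinge: T sin 63° · 1.5 = 30.8×9.8×0.85 + 41.3×1.1 = 301.99 N·m.
So T = 301.99 / (0.8910 × 1.5) = 225.96 N.

T ≈ 226 N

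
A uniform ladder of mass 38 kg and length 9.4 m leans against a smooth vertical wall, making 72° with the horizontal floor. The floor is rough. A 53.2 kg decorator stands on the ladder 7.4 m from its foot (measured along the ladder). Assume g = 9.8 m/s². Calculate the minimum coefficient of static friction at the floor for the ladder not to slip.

ΣF_y = 0: N_floor = 38×9.8 + 53.2×9.8 = 893.76 N.
Torques about the foot: N_wall · 9.4 sin 72° = 38×9.8×4.7 cos 72° + 53.2×9.8×7.4 cos 72° → N_wall = 193.86 N.
ΣF_x = 0: f_floor = N_wall = 193.86 N.
μ_min = f_floor / N_floor = 193.86 / 893.76 = 0.2169.

μ_min ≈ 0.217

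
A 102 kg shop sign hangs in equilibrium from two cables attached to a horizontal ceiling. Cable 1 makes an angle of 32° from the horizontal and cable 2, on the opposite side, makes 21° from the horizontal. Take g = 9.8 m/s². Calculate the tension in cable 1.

T_1 ≈ 1170 N

Weight W = 102 × 9.8 = 999.6 N acts straight down.
Horizontal: T_1 cos 32° = T_2 cos 21°  →  T_2 = 0.9084 T_1.
Vertical: T_1 sin 32° + T_2 sin 21° = 999.6.
Substituting the horizontal relation into the vertical equation gives 0.8555 T_1 = 999.6, so T_1 = 1169 N.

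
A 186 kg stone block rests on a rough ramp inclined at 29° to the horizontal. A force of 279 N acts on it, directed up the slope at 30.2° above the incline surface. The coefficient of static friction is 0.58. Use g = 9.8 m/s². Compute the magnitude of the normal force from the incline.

N ≈ 1450 N

Axes along / perpendicular to the incline. W sin 29° = 883.7 N down-slope; W cos 29° = 1594 N into the surface.
Perpendicular: N = W cos 29° − P sin 30.2° = 1594 − 140.3 = 1454 N.
Along incline: P cos 30.2° + f = W sin 29° (friction acts up-slope) → f = 883.7 − 241.1 = 642.6 N.
|f| = 642.6 N ≤ μN = 843.3 N, so the stone block is indeed static.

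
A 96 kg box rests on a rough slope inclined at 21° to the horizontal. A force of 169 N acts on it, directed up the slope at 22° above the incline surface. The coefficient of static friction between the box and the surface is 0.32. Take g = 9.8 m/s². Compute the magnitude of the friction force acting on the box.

Axes along / perpendicular to the incline. W sin 21° = 337.2 N down-slope; W cos 21° = 878.3 N into the surface.
Perpendicular: N = W cos 21° − P sin 22° = 878.3 − 63.31 = 815 N.
Along incline: P cos 22° + f = W sin 21° (friction acts up-slope) → f = 337.2 − 156.7 = 180.5 N.
|f| = 180.5 N ≤ μN = 260.8 N, so the box is indeed static.

f ≈ 180 N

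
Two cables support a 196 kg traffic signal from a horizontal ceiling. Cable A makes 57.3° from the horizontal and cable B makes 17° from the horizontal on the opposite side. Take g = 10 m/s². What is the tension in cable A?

T_A ≈ 1950 N

Weight W = 196 × 10 = 1960 N acts straight down.
Horizontal: T_A cos 57.3° = T_B cos 17°  →  T_B = 0.5649 T_A.
Vertical: T_A sin 57.3° + T_B sin 17° = 1960.
Substituting the horizontal relation into the vertical equation gives 1.007 T_A = 1960, so T_A = 1947 N.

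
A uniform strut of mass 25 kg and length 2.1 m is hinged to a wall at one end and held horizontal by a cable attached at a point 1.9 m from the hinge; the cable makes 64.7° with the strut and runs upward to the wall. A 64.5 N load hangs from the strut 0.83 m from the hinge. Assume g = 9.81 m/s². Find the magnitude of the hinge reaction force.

|H| ≈ 165 N

Take torques about the hinge: T sin 64.7° · 1.9 = 25×9.81×1.05 + 64.5×0.83 = 311.05 N·m.
So T = 311.05 / (0.9041 × 1.9) = 181.08 N.
ΣF_x = 0: H_x = T cos 64.7° = 77.385 N.
ΣF_y = 0: H_y = (25×9.81 + 64.5) − T sin 64.7° = 309.75 − 163.71 = 146.04 N.
|H| = √(H_x² + H_y²) = √((77.385)² + (146.04)²) = 165.28 N.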